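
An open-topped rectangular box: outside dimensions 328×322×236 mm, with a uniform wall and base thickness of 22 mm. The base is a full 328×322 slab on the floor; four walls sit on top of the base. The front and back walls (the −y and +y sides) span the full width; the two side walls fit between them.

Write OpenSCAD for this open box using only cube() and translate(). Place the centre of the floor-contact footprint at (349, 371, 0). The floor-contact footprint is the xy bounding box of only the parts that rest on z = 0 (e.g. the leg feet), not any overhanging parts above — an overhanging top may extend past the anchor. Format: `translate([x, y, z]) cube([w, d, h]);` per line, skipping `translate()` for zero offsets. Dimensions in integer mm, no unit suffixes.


translate([185, 210, 0]) cube([328, 322, 22]);
translate([185, 210, 22]) cube([328, 22, 214]);
translate([185, 510, 22]) cube([328, 22, 214]);
translate([185, 232, 22]) cube([22, 278, 214]);
translate([491, 232, 22]) cube([22, 278, 214]);


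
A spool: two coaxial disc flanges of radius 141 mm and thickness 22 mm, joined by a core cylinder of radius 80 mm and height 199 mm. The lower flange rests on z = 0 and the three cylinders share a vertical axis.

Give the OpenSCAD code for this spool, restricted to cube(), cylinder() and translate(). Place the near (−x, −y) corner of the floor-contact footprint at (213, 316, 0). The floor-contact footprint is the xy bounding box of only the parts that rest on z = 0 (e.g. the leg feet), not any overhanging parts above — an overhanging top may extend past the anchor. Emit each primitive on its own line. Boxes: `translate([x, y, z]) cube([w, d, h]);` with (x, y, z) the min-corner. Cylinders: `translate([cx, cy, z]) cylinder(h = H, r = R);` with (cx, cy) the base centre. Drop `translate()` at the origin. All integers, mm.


translate([354, 457, 0]) cylinder(h = 22, r = 141);
translate([354, 457, 22]) cylinder(h = 199, r = 80);
translate([354, 457, 221]) cylinder(h = 22, r = 141);


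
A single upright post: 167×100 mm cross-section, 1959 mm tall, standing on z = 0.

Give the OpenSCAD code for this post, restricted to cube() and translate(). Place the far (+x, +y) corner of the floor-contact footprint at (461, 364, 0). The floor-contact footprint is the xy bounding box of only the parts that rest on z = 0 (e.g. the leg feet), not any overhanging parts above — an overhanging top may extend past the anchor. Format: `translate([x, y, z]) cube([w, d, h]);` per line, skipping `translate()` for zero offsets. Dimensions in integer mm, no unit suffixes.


translate([294, 264, 0]) cube([167, 100, 1959]);


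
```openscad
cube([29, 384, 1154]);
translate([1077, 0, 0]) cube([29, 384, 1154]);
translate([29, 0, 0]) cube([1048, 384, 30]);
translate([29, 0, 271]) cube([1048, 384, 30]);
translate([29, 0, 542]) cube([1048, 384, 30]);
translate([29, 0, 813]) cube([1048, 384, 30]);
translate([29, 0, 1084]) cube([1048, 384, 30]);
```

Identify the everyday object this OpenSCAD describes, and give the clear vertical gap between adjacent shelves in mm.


A bookshelf. The clear shelf gap is 241 mm.

Two tall side panels with 5 horizontal boards between them — a bookshelf. The first two shelf undersides are at z = 0 and z = 271; with shelf thickness 30, the clear gap is 271 − 0 − 30 = 241 mm.


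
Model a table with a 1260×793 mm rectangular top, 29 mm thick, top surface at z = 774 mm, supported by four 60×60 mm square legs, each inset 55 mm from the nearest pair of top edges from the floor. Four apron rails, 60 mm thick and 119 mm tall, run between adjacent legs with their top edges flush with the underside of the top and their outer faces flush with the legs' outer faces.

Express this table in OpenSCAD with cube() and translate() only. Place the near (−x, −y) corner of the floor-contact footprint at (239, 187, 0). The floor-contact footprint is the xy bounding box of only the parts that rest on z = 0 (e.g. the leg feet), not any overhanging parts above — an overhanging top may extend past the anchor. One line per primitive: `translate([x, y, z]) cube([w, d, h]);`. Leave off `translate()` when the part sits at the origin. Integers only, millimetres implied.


// leg_h = 774 - 29 = 745
// apron z = 745 - 119 = 626
translate([184, 132, 745]) cube([1260, 793, 29]);
translate([239, 187, 0]) cube([60, 60, 745]);
translate([1329, 187, 0]) cube([60, 60, 745]);
translate([239, 810, 0]) cube([60, 60, 745]);
translate([1329, 810, 0]) cube([60, 60, 745]);
translate([299, 187, 626]) cube([1030, 60, 119]);
translate([299, 810, 626]) cube([1030, 60, 119]);
translate([239, 247, 626]) cube([60, 563, 119]);
translate([1329, 247, 626]) cube([60, 563, 119]);


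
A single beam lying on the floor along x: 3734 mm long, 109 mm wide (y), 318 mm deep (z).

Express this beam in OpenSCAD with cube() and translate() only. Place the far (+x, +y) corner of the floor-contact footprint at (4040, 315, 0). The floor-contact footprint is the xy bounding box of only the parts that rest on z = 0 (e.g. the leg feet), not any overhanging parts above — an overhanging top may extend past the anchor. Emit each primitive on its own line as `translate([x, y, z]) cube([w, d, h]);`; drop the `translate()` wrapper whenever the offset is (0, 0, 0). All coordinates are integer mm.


translate([306, 206, 0]) cube([3734, 109, 318]);


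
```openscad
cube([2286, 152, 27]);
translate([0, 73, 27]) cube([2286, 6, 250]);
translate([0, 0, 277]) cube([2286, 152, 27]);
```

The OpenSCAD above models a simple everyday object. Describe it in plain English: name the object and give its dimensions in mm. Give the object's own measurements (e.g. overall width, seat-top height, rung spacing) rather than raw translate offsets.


An I-beam lying along x, 2286 mm long. Overall section height 304 mm. Two flanges 152 mm wide (y) and 27 mm thick, one on the floor and one at the top; a web 6 mm thick runs between them, centred on the flange width.


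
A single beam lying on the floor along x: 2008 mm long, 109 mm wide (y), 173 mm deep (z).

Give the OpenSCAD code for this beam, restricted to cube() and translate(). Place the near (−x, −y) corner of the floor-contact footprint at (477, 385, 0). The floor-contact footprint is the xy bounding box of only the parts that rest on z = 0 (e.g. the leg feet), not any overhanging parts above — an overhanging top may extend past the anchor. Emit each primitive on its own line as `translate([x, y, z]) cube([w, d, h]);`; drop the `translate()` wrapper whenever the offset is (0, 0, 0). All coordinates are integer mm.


translate([477, 385, 0]) cube([2008, 109, 173]);


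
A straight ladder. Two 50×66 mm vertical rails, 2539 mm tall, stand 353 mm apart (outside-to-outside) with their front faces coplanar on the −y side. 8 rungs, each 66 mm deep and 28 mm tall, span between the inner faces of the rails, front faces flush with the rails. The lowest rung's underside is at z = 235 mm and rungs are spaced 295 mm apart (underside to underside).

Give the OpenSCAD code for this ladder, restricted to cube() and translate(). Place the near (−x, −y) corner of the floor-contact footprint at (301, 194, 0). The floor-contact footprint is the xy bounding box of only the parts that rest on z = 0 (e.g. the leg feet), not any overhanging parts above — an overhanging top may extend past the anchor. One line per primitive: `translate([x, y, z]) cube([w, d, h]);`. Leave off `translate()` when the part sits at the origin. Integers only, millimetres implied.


// rung span = 353 - 2*50 = 253
// rung[k] z = 235 + k*295
translate([301, 194, 0]) cube([50, 66, 2539]);
translate([604, 194, 0]) cube([50, 66, 2539]);
translate([351, 194, 235]) cube([253, 66, 28]);
translate([351, 194, 530]) cube([253, 66, 28]);
translate([351, 194, 825]) cube([253, 66, 28]);
translate([351, 194, 1120]) cube([253, 66, 28]);
translate([351, 194, 1415]) cube([253, 66, 28]);
translate([351, 194, 1710]) cube([253, 66, 28]);
translate([351, 194, 2005]) cube([253, 66, 28]);
translate([351, 194, 2300]) cube([253, 66, 28]);


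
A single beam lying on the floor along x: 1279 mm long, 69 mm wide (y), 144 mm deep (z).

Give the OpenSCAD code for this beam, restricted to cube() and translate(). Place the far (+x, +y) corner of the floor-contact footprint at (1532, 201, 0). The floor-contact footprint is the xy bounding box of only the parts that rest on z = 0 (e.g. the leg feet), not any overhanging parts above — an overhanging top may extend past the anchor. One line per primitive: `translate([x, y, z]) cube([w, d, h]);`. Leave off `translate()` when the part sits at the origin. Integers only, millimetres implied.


translate([253, 132, 0]) cube([1279, 69, 144]);


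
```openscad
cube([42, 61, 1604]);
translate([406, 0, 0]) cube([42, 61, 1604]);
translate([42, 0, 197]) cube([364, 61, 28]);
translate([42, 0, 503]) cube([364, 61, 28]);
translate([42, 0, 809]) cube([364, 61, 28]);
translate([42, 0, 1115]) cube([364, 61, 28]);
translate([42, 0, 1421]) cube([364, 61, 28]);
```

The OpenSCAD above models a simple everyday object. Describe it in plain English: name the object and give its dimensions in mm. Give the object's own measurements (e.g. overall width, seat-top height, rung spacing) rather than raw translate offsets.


A straight ladder. Two 42×61 mm vertical rails, 1604 mm tall, stand 448 mm apart (outside-to-outside) with their front faces coplanar on the −y side. 5 rungs, each 61 mm deep and 28 mm tall, span between the inner faces of the rails, front faces flush with the rails. The lowest rung's underside is at z = 197 mm and rungs are spaced 306 mm apart (underside to underside).


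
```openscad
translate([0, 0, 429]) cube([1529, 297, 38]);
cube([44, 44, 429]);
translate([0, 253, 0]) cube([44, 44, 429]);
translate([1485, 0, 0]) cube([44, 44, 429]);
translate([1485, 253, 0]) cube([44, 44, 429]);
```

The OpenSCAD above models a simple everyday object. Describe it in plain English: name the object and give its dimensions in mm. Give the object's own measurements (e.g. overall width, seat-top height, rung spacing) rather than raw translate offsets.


A long wooden bench with a 1529 mm (x) × 297 mm (y) seat, 38 mm thick, its top surface 467 mm above the floor. Four 44 mm square legs at the seat corners, flush with the edges, run from z = 0 to the seat underside.


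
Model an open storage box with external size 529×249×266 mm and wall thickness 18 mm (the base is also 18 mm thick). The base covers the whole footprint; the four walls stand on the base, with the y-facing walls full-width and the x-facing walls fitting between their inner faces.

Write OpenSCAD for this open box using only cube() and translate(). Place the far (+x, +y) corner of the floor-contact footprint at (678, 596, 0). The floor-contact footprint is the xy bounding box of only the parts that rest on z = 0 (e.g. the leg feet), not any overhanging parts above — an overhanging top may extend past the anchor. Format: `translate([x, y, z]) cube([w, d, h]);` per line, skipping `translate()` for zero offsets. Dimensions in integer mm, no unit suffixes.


translate([149, 347, 0]) cube([529, 249, 18]);
translate([149, 347, 18]) cube([529, 18, 248]);
translate([149, 578, 18]) cube([529, 18, 248]);
translate([149, 365, 18]) cube([18, 213, 248]);
translate([660, 365, 18]) cube([18, 213, 248]);


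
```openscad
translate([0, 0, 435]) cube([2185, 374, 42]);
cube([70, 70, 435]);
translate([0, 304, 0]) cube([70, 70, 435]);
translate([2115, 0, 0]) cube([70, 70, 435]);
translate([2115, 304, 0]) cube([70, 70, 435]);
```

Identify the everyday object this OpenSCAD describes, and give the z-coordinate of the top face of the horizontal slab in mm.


A bench. The seat-top height is 477 mm.

A long slab on four corner posts — a bench. The slab sits at z = 435 with thickness 42, so the top is 435 + 42 = 477 mm.


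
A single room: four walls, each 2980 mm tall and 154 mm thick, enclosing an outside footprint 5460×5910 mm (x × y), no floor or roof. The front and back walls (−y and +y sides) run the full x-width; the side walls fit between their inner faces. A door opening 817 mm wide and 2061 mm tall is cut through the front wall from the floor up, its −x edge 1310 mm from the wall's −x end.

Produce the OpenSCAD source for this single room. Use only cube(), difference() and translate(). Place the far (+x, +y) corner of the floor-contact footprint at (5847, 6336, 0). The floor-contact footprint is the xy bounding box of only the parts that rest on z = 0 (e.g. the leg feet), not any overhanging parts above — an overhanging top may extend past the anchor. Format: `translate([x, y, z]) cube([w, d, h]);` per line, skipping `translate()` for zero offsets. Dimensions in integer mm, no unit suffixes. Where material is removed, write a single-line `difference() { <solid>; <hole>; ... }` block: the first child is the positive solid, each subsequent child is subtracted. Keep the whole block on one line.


difference() { translate([387, 426, 0]) cube([5460, 154, 2980]); translate([1697, 426, 0]) cube([817, 154, 2061]); }
translate([387, 6182, 0]) cube([5460, 154, 2980]);
translate([387, 580, 0]) cube([154, 5602, 2980]);
translate([5693, 580, 0]) cube([154, 5602, 2980]);


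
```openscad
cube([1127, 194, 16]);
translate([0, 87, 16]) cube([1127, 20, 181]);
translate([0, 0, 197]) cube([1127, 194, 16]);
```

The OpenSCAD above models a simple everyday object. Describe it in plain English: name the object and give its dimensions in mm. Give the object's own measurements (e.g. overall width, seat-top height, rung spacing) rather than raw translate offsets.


An I-beam lying along x, 1127 mm long. Overall section height 213 mm. Two flanges 194 mm wide (y) and 16 mm thick, one on the floor and one at the top; a web 20 mm thick runs between them, centred on the flange width.


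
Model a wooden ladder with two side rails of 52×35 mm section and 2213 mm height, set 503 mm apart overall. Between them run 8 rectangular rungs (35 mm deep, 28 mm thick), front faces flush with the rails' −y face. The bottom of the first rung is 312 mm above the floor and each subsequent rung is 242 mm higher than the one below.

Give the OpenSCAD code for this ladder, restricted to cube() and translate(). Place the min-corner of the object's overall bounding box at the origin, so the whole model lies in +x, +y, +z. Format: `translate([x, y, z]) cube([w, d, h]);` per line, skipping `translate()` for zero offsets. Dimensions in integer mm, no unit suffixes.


cube([52, 35, 2213]);
translate([451, 0, 0]) cube([52, 35, 2213]);
translate([52, 0, 312]) cube([399, 35, 28]);
translate([52, 0, 554]) cube([399, 35, 28]);
translate([52, 0, 796]) cube([399, 35, 28]);
translate([52, 0, 1038]) cube([399, 35, 28]);
translate([52, 0, 1280]) cube([399, 35, 28]);
translate([52, 0, 1522]) cube([399, 35, 28]);
translate([52, 0, 1764]) cube([399, 35, 28]);
translate([52, 0, 2006]) cube([399, 35, 28]);


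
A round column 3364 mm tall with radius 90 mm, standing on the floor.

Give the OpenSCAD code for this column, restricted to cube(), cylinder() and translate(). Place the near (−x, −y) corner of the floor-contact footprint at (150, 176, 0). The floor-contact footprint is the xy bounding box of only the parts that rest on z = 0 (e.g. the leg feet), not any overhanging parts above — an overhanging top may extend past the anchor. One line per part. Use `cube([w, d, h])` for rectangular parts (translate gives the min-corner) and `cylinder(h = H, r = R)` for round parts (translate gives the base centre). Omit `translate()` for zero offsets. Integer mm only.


translate([240, 266, 0]) cylinder(h = 3364, r = 90);


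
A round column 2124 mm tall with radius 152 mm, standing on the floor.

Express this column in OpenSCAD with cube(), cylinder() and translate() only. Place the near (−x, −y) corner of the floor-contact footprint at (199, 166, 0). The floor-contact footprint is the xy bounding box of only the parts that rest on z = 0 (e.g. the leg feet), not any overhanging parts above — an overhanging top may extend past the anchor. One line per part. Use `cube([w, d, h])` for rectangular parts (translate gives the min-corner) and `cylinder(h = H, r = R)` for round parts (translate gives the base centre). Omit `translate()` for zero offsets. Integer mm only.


translate([351, 318, 0]) cylinder(h = 2124, r = 152);


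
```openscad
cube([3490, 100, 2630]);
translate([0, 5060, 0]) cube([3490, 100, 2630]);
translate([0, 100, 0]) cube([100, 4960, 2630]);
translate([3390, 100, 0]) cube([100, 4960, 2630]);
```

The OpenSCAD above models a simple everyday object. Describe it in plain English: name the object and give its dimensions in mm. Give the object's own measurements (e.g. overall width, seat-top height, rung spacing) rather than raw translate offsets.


The wall frame of a small rectangular building: four walls, each 2630 mm tall and 100 mm thick, enclosing a footprint 3490 mm (x) by 5160 mm (y) outside-to-outside, with no floor or roof. The front and back walls (the −y and +y sides) span the full width; the two side walls fit between them.


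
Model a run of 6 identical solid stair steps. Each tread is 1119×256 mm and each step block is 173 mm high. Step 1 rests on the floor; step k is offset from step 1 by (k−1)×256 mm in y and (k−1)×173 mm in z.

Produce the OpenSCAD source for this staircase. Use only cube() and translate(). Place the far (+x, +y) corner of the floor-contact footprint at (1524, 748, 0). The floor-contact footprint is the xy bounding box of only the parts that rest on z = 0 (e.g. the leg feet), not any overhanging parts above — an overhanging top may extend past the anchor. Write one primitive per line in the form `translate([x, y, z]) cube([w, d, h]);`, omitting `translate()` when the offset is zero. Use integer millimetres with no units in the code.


translate([405, 492, 0]) cube([1119, 256, 173]);
translate([405, 748, 173]) cube([1119, 256, 173]);
translate([405, 1004, 346]) cube([1119, 256, 173]);
translate([405, 1260, 519]) cube([1119, 256, 173]);
translate([405, 1516, 692]) cube([1119, 256, 173]);
translate([405, 1772, 865]) cube([1119, 256, 173]);


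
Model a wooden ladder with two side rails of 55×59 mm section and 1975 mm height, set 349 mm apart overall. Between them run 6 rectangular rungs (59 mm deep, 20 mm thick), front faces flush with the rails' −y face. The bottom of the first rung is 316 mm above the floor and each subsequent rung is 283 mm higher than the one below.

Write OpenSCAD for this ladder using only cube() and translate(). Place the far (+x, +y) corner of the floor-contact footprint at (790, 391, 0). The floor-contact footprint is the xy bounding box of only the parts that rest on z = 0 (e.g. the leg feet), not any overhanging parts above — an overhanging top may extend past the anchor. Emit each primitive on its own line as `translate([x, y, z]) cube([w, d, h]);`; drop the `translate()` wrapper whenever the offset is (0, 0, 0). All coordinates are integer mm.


translate([441, 332, 0]) cube([55, 59, 1975]);
translate([735, 332, 0]) cube([55, 59, 1975]);
translate([496, 332, 316]) cube([239, 59, 20]);
translate([496, 332, 599]) cube([239, 59, 20]);
translate([496, 332, 882]) cube([239, 59, 20]);
translate([496, 332, 1165]) cube([239, 59, 20]);
translate([496, 332, 1448]) cube([239, 59, 20]);
translate([496, 332, 1731]) cube([239, 59, 20]);


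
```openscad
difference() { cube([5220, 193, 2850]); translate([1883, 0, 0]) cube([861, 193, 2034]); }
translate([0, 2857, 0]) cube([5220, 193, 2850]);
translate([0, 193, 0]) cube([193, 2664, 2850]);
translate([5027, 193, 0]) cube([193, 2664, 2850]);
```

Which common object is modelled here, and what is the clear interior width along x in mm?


A single room. The interior width is 4834 mm.

Four walls enclosing a rectangle with a door in the front wall — a room. Outside width 5220 minus two 193 mm walls gives 4834 mm.


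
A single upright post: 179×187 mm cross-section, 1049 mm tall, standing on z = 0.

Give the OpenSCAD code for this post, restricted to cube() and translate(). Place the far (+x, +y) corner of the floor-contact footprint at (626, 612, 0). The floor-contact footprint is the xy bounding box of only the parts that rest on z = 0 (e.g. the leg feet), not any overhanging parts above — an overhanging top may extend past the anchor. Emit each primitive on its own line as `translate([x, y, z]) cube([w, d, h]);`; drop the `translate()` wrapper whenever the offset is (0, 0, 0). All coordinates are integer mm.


translate([447, 425, 0]) cube([179, 187, 1049]);


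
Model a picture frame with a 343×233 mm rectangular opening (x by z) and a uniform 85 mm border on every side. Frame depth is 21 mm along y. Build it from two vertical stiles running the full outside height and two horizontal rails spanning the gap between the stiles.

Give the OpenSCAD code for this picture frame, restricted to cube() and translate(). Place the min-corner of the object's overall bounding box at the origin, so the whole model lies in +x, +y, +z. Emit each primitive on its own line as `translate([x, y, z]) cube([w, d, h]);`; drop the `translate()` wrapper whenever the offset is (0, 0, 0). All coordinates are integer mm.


cube([85, 21, 403]);
translate([428, 0, 0]) cube([85, 21, 403]);
translate([85, 0, 0]) cube([343, 21, 85]);
translate([85, 0, 318]) cube([343, 21, 85]);


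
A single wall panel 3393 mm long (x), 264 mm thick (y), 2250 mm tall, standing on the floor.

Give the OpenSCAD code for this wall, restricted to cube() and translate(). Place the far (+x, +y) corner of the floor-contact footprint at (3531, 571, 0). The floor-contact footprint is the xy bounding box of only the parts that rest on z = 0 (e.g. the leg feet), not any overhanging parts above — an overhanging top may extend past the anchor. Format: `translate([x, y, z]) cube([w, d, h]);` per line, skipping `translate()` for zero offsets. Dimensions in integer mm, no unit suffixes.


translate([138, 307, 0]) cube([3393, 264, 2250]);


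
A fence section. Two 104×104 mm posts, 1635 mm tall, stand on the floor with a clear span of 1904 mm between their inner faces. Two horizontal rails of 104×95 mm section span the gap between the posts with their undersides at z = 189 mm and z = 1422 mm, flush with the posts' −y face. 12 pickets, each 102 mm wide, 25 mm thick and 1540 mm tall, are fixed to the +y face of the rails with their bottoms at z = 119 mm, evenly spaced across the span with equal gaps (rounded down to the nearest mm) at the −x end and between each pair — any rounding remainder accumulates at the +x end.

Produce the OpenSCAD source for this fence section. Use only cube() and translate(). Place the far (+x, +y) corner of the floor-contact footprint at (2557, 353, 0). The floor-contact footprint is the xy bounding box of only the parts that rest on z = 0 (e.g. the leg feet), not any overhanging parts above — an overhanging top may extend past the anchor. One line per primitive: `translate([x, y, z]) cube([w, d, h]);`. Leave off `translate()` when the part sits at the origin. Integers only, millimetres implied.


translate([445, 249, 0]) cube([104, 104, 1635]);
translate([2453, 249, 0]) cube([104, 104, 1635]);
translate([549, 249, 189]) cube([1904, 104, 95]);
translate([549, 249, 1422]) cube([1904, 104, 95]);
translate([601, 353, 119]) cube([102, 25, 1540]);
translate([755, 353, 119]) cube([102, 25, 1540]);
translate([909, 353, 119]) cube([102, 25, 1540]);
translate([1063, 353, 119]) cube([102, 25, 1540]);
translate([1217, 353, 119]) cube([102, 25, 1540]);
translate([1371, 353, 119]) cube([102, 25, 1540]);
translate([1525, 353, 119]) cube([102, 25, 1540]);
translate([1679, 353, 119]) cube([102, 25, 1540]);
translate([1833, 353, 119]) cube([102, 25, 1540]);
translate([1987, 353, 119]) cube([102, 25, 1540]);
translate([2141, 353, 119]) cube([102, 25, 1540]);
translate([2295, 353, 119]) cube([102, 25, 1540]);


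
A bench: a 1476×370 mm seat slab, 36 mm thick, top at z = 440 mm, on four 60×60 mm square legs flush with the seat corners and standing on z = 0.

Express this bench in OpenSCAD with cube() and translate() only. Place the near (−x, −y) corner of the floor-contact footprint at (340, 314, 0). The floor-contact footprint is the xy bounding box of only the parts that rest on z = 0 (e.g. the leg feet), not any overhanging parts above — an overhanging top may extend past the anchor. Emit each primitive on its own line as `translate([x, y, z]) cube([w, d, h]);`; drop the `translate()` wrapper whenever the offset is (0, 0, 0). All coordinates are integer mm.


// leg_h = 440 − 36 = 404
translate([340, 314, 404]) cube([1476, 370, 36]);
translate([340, 314, 0]) cube([60, 60, 404]);
translate([340, 624, 0]) cube([60, 60, 404]);
translate([1756, 314, 0]) cube([60, 60, 404]);
translate([1756, 624, 0]) cube([60, 60, 404]);


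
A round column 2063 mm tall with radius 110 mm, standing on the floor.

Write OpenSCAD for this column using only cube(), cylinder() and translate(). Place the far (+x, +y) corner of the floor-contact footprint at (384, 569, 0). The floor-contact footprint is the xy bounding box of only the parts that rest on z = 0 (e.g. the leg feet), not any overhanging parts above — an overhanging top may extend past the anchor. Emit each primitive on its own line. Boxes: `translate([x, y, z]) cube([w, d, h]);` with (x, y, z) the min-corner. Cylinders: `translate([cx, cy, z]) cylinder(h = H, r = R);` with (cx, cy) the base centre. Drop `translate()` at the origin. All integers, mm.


translate([274, 459, 0]) cylinder(h = 2063, r = 110);


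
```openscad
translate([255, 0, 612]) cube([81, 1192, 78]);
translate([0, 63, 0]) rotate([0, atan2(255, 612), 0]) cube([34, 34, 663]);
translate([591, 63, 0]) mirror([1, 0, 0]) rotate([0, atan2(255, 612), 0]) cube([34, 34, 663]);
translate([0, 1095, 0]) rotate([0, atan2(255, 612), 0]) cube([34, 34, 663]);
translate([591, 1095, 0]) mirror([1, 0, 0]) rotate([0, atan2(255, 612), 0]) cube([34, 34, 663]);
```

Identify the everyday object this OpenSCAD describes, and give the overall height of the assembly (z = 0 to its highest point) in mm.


A sawhorse. The overall height is 690 mm.

A beam across two mirrored pairs of raked legs — a sawhorse. The beam's underside is at z = 612 (matching the legs' vertical rise in atan2(255, 612)) and the beam is 78 mm tall, so its top is at 612 + 78 = 690 mm. The raked legs top out at the beam's underside, so that is the highest point.


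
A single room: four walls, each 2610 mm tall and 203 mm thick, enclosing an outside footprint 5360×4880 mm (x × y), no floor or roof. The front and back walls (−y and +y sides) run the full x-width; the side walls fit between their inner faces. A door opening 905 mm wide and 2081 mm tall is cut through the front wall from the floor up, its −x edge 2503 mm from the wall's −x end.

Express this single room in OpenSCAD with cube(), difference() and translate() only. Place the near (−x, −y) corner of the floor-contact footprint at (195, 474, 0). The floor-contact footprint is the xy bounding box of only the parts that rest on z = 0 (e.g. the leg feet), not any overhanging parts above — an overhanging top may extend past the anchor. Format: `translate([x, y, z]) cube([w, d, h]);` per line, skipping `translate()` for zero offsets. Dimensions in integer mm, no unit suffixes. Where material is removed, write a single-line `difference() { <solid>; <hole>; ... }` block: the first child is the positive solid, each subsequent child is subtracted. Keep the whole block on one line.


difference() { translate([195, 474, 0]) cube([5360, 203, 2610]); translate([2698, 474, 0]) cube([905, 203, 2081]); }
translate([195, 5151, 0]) cube([5360, 203, 2610]);
translate([195, 677, 0]) cube([203, 4474, 2610]);
translate([5352, 677, 0]) cube([203, 4474, 2610]);


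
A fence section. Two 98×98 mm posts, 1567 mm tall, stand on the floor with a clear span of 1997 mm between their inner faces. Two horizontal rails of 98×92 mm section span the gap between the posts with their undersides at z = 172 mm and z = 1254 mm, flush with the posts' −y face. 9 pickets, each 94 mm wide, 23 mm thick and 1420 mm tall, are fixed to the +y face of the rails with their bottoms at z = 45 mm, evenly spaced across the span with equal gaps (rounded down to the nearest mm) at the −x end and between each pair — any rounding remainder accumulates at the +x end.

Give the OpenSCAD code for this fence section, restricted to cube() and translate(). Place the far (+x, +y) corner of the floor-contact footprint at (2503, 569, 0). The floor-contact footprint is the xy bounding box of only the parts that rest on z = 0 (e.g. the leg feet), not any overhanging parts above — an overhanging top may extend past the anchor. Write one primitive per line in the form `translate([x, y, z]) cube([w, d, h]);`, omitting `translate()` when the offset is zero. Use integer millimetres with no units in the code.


translate([310, 471, 0]) cube([98, 98, 1567]);
translate([2405, 471, 0]) cube([98, 98, 1567]);
translate([408, 471, 172]) cube([1997, 98, 92]);
translate([408, 471, 1254]) cube([1997, 98, 92]);
translate([523, 569, 45]) cube([94, 23, 1420]);
translate([732, 569, 45]) cube([94, 23, 1420]);
translate([941, 569, 45]) cube([94, 23, 1420]);
translate([1150, 569, 45]) cube([94, 23, 1420]);
translate([1359, 569, 45]) cube([94, 23, 1420]);
translate([1568, 569, 45]) cube([94, 23, 1420]);
translate([1777, 569, 45]) cube([94, 23, 1420]);
translate([1986, 569, 45]) cube([94, 23, 1420]);
translate([2195, 569, 45]) cube([94, 23, 1420]);


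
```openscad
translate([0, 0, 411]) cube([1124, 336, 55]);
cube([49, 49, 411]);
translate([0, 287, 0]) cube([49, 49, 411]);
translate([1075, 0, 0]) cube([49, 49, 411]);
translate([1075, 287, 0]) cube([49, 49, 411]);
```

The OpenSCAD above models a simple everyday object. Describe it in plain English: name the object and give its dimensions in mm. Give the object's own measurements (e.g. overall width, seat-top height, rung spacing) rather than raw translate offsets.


A long wooden bench with a 1124 mm (x) × 336 mm (y) seat, 55 mm thick, its top surface 466 mm above the floor. Four 49 mm square legs at the seat corners, flush with the edges, run from z = 0 to the seat underside.


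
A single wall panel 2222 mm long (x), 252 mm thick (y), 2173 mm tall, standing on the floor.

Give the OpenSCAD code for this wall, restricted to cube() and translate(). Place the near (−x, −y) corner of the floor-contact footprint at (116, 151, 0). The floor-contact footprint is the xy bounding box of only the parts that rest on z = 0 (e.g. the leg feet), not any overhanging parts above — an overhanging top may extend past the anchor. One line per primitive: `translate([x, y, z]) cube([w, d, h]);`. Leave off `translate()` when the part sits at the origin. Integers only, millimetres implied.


translate([116, 151, 0]) cube([2222, 252, 2173]);


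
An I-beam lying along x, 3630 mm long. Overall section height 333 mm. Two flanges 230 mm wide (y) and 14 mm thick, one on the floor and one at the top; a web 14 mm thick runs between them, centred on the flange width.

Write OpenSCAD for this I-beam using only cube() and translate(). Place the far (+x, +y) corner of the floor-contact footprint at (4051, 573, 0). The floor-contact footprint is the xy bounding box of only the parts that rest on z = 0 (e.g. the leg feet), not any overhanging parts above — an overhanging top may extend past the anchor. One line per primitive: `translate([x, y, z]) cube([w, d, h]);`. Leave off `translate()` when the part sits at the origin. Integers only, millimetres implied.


translate([421, 343, 0]) cube([3630, 230, 14]);
translate([421, 451, 14]) cube([3630, 14, 305]);
translate([421, 343, 319]) cube([3630, 230, 14]);


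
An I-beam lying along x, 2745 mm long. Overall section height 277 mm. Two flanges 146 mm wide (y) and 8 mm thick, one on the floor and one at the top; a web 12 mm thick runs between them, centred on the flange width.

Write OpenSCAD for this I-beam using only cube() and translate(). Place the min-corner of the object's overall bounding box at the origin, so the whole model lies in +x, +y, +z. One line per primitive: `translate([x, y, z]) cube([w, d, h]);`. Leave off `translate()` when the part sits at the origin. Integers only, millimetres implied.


cube([2745, 146, 8]);
translate([0, 67, 8]) cube([2745, 12, 261]);
translate([0, 0, 269]) cube([2745, 146, 8]);


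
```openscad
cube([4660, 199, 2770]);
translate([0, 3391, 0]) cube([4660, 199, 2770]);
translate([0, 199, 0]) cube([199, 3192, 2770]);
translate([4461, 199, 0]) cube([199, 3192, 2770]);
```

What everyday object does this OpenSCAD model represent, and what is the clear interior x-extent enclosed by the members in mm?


A house (or room) frame. The interior width is 4262 mm.

Four 2770 mm walls enclosing a rectangle with no floor or roof — a room or house frame. Outside width is 4660 mm and wall thickness is 199 mm, so the interior width is 4660 − 2 × 199 = 4262 mm.


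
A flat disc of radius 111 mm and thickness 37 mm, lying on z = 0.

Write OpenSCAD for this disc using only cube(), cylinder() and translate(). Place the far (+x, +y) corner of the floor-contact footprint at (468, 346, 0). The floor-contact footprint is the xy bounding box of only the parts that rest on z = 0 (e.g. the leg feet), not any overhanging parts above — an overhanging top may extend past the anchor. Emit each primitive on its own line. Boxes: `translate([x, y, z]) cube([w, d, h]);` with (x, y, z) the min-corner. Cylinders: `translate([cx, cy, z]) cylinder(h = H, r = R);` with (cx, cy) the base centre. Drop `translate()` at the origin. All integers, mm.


translate([357, 235, 0]) cylinder(h = 37, r = 111);


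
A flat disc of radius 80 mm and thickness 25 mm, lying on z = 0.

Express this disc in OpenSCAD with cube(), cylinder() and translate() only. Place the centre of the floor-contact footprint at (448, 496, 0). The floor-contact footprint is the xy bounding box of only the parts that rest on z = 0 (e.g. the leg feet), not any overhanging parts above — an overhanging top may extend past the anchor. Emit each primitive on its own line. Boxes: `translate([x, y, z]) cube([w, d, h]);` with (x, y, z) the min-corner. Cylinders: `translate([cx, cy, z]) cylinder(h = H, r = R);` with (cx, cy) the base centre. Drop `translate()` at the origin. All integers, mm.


translate([448, 496, 0]) cylinder(h = 25, r = 80);


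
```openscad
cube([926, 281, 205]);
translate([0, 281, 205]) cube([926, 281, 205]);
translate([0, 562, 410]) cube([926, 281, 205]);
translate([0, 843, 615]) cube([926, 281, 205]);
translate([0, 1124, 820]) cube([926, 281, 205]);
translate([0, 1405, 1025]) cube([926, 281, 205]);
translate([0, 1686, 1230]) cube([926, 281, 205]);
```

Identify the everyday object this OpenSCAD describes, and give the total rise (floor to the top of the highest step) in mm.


A staircase. The total rise is 1435 mm.

7 identical blocks, each offset up and back from the previous — a staircase. Each step is 205 mm tall and there are 7 of them, so the total rise is 7 × 205 = 1435 mm.


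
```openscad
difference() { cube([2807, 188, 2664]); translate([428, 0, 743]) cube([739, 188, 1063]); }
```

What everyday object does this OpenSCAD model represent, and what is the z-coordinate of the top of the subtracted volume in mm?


A wall with a window opening. The window head height is 1806 mm.

A wall with a rectangular opening subtracted — a window. Sill at z = 743, opening 1063 mm tall, so the head is at 743 + 1063 = 1806 mm.


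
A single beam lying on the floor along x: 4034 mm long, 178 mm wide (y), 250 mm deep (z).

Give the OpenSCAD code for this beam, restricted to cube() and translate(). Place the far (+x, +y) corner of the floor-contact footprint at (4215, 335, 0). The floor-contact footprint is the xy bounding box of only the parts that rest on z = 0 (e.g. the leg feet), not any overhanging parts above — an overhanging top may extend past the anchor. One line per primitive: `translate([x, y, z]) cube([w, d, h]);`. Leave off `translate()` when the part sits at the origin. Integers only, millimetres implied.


translate([181, 157, 0]) cube([4034, 178, 250]);


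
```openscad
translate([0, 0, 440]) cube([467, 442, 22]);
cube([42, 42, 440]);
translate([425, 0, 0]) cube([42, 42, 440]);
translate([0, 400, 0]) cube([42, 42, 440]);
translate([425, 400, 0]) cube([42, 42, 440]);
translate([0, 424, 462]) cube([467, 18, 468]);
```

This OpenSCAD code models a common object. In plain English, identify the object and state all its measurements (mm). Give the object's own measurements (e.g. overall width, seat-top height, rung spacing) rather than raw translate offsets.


A chair. The seat is a 467×442×22 mm slab with its top at z = 462 mm, on four 42×42 mm corner legs (flush with the seat edges, standing on z = 0). A flat backrest 18 mm thick, 468 mm tall, spans the full seat width and rises from the seat top along its +y edge, rear face flush with the rear of the seat.


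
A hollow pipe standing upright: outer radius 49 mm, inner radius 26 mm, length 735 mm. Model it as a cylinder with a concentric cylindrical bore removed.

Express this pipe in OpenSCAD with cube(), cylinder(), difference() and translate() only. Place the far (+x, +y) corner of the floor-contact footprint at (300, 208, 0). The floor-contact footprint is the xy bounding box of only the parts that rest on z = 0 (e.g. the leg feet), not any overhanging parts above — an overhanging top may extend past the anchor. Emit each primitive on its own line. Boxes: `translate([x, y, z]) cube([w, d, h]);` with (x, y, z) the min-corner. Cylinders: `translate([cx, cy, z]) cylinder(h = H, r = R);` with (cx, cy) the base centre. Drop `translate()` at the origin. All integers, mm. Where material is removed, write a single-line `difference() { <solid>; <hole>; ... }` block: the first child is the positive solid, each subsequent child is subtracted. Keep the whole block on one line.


difference() { translate([251, 159, 0]) cylinder(h = 735, r = 49); translate([251, 159, 0]) cylinder(h = 735, r = 26); }


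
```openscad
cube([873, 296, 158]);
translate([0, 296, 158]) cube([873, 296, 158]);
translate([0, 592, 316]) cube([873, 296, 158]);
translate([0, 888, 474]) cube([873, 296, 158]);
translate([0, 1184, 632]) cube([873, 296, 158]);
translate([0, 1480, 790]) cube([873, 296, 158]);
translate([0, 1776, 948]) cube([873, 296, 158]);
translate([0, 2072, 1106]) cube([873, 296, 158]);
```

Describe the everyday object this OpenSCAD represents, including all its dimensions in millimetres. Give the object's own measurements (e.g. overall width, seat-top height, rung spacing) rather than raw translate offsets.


A straight staircase of 8 solid steps. Each step is 873 mm wide (x), 296 mm deep (y, the going) and 158 mm tall (the rise). The first step rests on the floor; each subsequent step sits one going further in +y and one rise higher in +z, directly behind and above the previous step with no overlap.


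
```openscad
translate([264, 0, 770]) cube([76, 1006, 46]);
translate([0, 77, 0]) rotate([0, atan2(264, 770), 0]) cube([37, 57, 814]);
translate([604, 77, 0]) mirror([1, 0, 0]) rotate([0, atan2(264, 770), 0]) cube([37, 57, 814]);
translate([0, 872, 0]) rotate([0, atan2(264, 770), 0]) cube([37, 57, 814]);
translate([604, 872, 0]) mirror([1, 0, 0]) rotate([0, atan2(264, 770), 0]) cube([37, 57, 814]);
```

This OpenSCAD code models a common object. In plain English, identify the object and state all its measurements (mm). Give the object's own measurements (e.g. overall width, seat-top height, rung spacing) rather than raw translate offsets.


A sawhorse. A 76×1006×46 mm beam (x, y, z) sits on two A-frame leg pairs. Each pair is two raked legs of 37×57 mm section (57 mm along y) splaying symmetrically in x. Each leg rises 770 mm vertically over 264 mm of horizontal reach and is 814 mm long along its own axis. Every leg's outer bottom edge rests on the floor and its outer top edge meets a bottom edge of the beam — the left legs (tilting toward +x) meet the beam's −x bottom edge, the right legs (their mirror images, tilting toward −x) meet its +x bottom edge — so the leg tops tuck under the beam, the beam's underside is 770 mm above the floor, and the feet are 604 mm apart outside-to-outside with the beam centred between them. The two leg pairs are set in 77 mm from either end of the beam.
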